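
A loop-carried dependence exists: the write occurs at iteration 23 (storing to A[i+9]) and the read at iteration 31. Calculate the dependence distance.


Distance = read iteration - write iteration
= 31 - 23 = 8

8


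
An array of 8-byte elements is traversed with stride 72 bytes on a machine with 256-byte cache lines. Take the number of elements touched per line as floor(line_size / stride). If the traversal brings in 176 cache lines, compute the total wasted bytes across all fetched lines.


Elements per line = floor(256 / 72) = 3
Bytes used per line = 3 * 8 = 24
Wasted per line = 256 - 24 = 232
Total wasted = 232 * 176 = 40832

40832


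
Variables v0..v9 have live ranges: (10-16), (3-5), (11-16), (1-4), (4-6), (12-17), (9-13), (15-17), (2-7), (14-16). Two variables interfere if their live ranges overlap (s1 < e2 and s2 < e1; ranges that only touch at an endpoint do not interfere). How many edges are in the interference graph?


Check all pairs for overlapping intervals.
Two intervals (s1,e1) and (s2,e2) overlap if s1 < e2 and s2 < e1.
v0 (10-16) vs v1..v9: overlaps v2, v5, v6, v7, v9 -> 5
v1 (3-5) vs v2..v9: overlaps v3, v4, v8 -> 3
v2 (11-16) vs v3..v9: overlaps v5, v6, v7, v9 -> 4
v3 (1-4) vs v4..v9: overlaps v8 -> 1
v4 (4-6) vs v5..v9: overlaps v8 -> 1
v5 (12-17) vs v6..v9: overlaps v6, v7, v9 -> 3
v6 (9-13) vs v7..v9: overlaps none -> 0
v7 (15-17) vs v8..v9: overlaps v9 -> 1
v8 (2-7) vs v9: overlaps none -> 0
Total overlapping pairs = 5 + 3 + 4 + 1 + 1 + 3 + 0 + 1 + 0 = 18

18


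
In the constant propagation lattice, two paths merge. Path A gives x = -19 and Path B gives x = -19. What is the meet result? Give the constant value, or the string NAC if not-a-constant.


Meet operation: if both paths give the same constant, result is that constant; if they differ, result is NAC (not-a-constant).
Path A: -19, Path B: -19 -> equal
Result: constant -> -19

-19


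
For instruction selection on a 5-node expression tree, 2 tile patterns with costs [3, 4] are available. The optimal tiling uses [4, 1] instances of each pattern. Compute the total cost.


Total cost = sum(count_i * cost_i)
= 4*3 + 1*4
= 16

16


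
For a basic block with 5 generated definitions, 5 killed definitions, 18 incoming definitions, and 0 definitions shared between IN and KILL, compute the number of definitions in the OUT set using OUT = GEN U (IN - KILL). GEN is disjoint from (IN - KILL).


IN - KILL: 18 - 0 = 18 surviving definitions
OUT = GEN + surviving = 5 + 18 = 23

23


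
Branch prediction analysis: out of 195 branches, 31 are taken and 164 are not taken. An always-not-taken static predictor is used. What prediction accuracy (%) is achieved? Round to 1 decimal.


Predictor: always-not-taken
Correct predictions = 164
Accuracy = 164 / 195 * 100 = 84.1%

84.1


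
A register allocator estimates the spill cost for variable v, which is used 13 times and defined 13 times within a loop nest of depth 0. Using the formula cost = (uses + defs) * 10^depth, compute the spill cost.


uses + defs = 13 + 13 = 26
10^0 = 1
Spill cost = 26 * 1 = 26

26


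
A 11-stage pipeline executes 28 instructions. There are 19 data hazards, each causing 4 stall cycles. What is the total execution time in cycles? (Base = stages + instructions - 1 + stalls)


Base cycles = 11 + 28 - 1 = 38
Total stalls = 19 * 4 = 76
Total = 38 + 76 = 114

114


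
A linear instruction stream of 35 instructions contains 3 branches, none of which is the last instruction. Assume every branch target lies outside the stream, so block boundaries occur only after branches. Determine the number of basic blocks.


With no in-sequence branch targets, the leaders are the first instruction plus the instruction after each branch.
Number of basic blocks = branches + 1
= 3 + 1 = 4

4


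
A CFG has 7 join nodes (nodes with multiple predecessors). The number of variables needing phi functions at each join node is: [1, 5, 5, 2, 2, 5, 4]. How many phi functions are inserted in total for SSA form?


Total phi functions = sum of phi functions at each join node
= 1 + 5 + 5 + 2 + 2 + 5 + 4 = 24

24


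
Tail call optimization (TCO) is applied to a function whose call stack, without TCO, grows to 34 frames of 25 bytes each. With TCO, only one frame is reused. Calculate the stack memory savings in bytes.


Without TCO: 34 * 25 = 850 bytes
With TCO: reuse 1 frame = 25 bytes
Savings = 850 - 25 = 825

825


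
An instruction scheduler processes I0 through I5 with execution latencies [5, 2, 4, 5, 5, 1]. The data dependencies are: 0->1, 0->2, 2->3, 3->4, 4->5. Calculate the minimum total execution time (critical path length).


Compute longest path through dependency graph: dist(Ik) = max over predecessors of dist + latency(Ik).
dist(I0) = latency 5 = 5
dist(I1) = dist(I0) + 2 = 5 + 2 = 7
dist(I2) = dist(I0) + 4 = 5 + 4 = 9
dist(I3) = dist(I2) + 5 = 9 + 5 = 14
dist(I4) = dist(I3) + 5 = 14 + 5 = 19
dist(I5) = dist(I4) + 1 = 19 + 1 = 20
Critical path = max dist = 20

20


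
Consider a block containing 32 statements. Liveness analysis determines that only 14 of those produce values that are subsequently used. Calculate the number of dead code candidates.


Dead code = total statements - live definitions
= 32 - 14 = 18

18


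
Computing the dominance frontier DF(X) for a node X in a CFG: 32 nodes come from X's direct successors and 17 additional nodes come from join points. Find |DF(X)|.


DF(X) = direct successor contributions + join point contributions
= 32 + 17 = 49

49


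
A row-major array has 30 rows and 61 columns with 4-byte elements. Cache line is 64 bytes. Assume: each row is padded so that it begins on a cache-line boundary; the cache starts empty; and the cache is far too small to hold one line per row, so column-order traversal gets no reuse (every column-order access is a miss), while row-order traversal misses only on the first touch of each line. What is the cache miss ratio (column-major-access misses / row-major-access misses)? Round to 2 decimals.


Each row occupies 61 * 4 = 244 bytes and starts on a line boundary, so it spans ceil(244 / 64) = 4 cache lines.
Row-major traversal misses (one per line touched): 30 * ceil(61 * 4 / 64) = 120
Column-major traversal misses (no reuse, every access misses): 30 * 61 = 1830
Ratio = 1830 / 120 = 15.25

15.25


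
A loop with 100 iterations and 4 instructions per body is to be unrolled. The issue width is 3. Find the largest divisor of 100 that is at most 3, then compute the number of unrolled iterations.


Largest divisor of 100 <= 3 is 2
New iterations = 100 / 2 = 50

50


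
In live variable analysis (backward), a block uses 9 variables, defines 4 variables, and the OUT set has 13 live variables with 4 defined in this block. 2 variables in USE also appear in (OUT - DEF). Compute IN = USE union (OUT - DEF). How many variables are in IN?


OUT - DEF: 13 - 4 = 9
|IN| = |USE| + |OUT - DEF| - |USE ∩ (OUT - DEF)| = 9 + 9 - 2 = 16

16


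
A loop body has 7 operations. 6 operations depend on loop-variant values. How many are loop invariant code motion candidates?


Invariant candidates = total - loop-dependent
= 7 - 6 = 1

1


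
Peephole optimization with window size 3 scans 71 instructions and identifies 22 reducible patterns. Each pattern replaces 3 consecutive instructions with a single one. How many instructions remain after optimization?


Each match removes 2 instructions.
Total removed = 22 * 2 = 44
Remaining = 71 - 44 = 27

27


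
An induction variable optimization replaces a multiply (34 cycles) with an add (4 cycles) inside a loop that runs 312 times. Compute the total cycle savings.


Per-iteration saving = 34 - 4 = 30
Total saved = 312 * 30 = 9360

9360


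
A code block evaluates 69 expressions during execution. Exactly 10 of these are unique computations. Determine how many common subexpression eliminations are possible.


CSE count = total expressions - unique expressions
= 69 - 10 = 59

59


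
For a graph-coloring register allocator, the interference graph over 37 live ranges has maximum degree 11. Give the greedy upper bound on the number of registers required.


Greedy coloring never needs more than (max_degree + 1) colors: when coloring a vertex, at most max_degree neighbors are already colored.
Upper bound = 11 + 1 = 12

12


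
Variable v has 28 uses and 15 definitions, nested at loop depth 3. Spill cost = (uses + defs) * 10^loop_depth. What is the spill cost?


uses + defs = 28 + 15 = 43
10^3 = 1000
Spill cost = 43 * 1000 = 43000

43000


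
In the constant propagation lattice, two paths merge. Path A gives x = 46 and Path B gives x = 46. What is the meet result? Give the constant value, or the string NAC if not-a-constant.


Meet operation: if both paths give the same constant, result is that constant; if they differ, result is NAC (not-a-constant).
Path A: 46, Path B: 46 -> equal
Result: constant -> 46

46


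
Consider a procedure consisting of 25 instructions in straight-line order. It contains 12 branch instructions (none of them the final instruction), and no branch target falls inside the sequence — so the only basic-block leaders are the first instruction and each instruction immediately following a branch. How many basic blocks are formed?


With no in-sequence branch targets, the leaders are the first instruction plus the instruction after each branch.
Number of basic blocks = branches + 1
= 12 + 1 = 13

13


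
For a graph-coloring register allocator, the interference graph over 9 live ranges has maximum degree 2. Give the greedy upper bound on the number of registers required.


Greedy coloring never needs more than (max_degree + 1) colors: when coloring a vertex, at most max_degree neighbors are already colored.
Upper bound = 2 + 1 = 3

3


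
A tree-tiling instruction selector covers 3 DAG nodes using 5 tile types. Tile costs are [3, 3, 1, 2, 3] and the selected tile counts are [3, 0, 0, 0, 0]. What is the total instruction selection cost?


Total cost = sum(count_i * cost_i)
= 3*3 + 0*3 + 0*1 + 0*2 + 0*3
= 9

9


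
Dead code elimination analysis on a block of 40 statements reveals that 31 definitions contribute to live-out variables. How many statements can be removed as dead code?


Dead code = total statements - live definitions
= 40 - 31 = 9

9


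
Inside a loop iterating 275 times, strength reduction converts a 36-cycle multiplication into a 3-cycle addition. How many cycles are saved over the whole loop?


Per-iteration saving = 36 - 3 = 33
Total saved = 275 * 33 = 9075

9075


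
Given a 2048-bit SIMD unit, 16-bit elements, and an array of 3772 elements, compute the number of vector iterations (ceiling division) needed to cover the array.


Width = 2048 / 16 = 128 elements per vector op
Iterations = ceil(3772 / 128) = 30

30


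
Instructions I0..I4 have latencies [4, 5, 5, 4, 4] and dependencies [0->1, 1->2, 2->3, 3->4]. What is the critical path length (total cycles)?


Compute longest path through dependency graph: dist(Ik) = max over predecessors of dist + latency(Ik).
dist(I0) = latency 4 = 4
dist(I1) = dist(I0) + 5 = 4 + 5 = 9
dist(I2) = dist(I1) + 5 = 9 + 5 = 14
dist(I3) = dist(I2) + 4 = 14 + 4 = 18
dist(I4) = dist(I3) + 4 = 18 + 4 = 22
Critical path = max dist = 22

22


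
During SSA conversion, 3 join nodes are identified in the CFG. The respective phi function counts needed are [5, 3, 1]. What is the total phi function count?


Total phi functions = sum of phi functions at each join node
= 5 + 3 + 1 = 9

9


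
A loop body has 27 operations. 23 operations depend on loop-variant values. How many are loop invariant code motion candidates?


Invariant candidates = total - loop-dependent
= 27 - 23 = 4

4


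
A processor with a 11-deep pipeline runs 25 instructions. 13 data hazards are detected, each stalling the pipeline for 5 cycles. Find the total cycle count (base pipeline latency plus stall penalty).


Base cycles = 11 + 25 - 1 = 35
Total stalls = 13 * 5 = 65
Total = 35 + 65 = 100

100


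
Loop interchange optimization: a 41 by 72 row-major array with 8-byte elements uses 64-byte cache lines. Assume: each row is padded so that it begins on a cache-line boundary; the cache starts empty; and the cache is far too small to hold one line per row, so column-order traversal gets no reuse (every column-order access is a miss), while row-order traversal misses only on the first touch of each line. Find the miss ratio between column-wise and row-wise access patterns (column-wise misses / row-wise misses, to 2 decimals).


Each row occupies 72 * 8 = 576 bytes and starts on a line boundary, so it spans ceil(576 / 64) = 9 cache lines.
Row-major traversal misses (one per line touched): 41 * ceil(72 * 8 / 64) = 369
Column-major traversal misses (no reuse, every access misses): 41 * 72 = 2952
Ratio = 2952 / 369 = 8.0

8.0


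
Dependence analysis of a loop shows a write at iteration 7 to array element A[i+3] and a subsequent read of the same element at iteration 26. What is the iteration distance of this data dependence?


Distance = read iteration - write iteration
= 26 - 7 = 19

19


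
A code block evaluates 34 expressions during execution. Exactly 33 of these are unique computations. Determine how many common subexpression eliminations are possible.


CSE count = total expressions - unique expressions
= 34 - 33 = 1

1


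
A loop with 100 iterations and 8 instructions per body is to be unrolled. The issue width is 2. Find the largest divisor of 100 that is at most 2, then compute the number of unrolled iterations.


Largest divisor of 100 <= 2 is 2
New iterations = 100 / 2 = 50

50


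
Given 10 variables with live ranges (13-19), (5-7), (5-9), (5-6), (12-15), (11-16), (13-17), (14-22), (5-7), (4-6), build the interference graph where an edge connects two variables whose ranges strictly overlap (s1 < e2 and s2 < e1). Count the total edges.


Check all pairs for overlapping intervals.
Two intervals (s1,e1) and (s2,e2) overlap if s1 < e2 and s2 < e1.
v0 (13-19) vs v1..v9: overlaps v4, v5, v6, v7 -> 4
v1 (5-7) vs v2..v9: overlaps v2, v3, v8, v9 -> 4
v2 (5-9) vs v3..v9: overlaps v3, v8, v9 -> 3
v3 (5-6) vs v4..v9: overlaps v8, v9 -> 2
v4 (12-15) vs v5..v9: overlaps v5, v6, v7 -> 3
v5 (11-16) vs v6..v9: overlaps v6, v7 -> 2
v6 (13-17) vs v7..v9: overlaps v7 -> 1
v7 (14-22) vs v8..v9: overlaps none -> 0
v8 (5-7) vs v9: overlaps v9 -> 1
Total overlapping pairs = 4 + 4 + 3 + 2 + 3 + 2 + 1 + 0 + 1 = 20

20


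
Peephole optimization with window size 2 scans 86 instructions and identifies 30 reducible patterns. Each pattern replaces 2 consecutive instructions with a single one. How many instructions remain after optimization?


Each match removes 1 instructions.
Total removed = 30 * 1 = 30
Remaining = 86 - 30 = 56

56


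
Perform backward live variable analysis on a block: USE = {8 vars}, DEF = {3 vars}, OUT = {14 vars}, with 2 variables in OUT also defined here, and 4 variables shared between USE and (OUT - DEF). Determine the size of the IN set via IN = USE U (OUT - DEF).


OUT - DEF: 14 - 2 = 12
|IN| = |USE| + |OUT - DEF| - |USE ∩ (OUT - DEF)| = 8 + 12 - 4 = 16

16


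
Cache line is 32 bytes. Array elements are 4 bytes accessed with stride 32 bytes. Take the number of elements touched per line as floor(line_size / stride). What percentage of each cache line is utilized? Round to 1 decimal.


Elements per cache line = floor(32 / 32) = 1
Bytes used = 1 * 4 = 4
Utilization = 4 / 32 * 100 = 12.5%

12.5


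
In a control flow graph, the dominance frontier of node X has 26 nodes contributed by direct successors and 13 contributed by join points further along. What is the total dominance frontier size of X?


DF(X) = direct successor contributions + join point contributions
= 26 + 13 = 39

39


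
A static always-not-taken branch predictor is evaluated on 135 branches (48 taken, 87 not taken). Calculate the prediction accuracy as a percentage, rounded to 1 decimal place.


Predictor: always-not-taken
Correct predictions = 87
Accuracy = 87 / 135 * 100 = 64.4%

64.4


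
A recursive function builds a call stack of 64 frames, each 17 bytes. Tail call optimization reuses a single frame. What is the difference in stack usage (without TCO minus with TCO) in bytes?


Without TCO: 64 * 17 = 1088 bytes
With TCO: reuse 1 frame = 17 bytes
Savings = 1088 - 17 = 1071

1071


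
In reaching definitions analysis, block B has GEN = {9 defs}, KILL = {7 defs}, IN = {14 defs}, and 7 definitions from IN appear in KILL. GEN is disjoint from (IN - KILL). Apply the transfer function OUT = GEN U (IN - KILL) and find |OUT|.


IN - KILL: 14 - 7 = 7 surviving definitions
OUT = GEN + surviving = 9 + 7 = 16

16


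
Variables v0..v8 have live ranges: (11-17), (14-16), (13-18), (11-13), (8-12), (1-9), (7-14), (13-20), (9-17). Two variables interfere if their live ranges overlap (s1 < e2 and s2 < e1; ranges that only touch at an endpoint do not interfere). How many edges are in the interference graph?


Check all pairs for overlapping intervals.
Two intervals (s1,e1) and (s2,e2) overlap if s1 < e2 and s2 < e1.
v0 (11-17) vs v1..v8: overlaps v1, v2, v3, v4, v6, v7, v8 -> 7
v1 (14-16) vs v2..v8: overlaps v2, v7, v8 -> 3
v2 (13-18) vs v3..v8: overlaps v6, v7, v8 -> 3
v3 (11-13) vs v4..v8: overlaps v4, v6, v8 -> 3
v4 (8-12) vs v5..v8: overlaps v5, v6, v8 -> 3
v5 (1-9) vs v6..v8: overlaps v6 -> 1
v6 (7-14) vs v7..v8: overlaps v7, v8 -> 2
v7 (13-20) vs v8: overlaps v8 -> 1
Total overlapping pairs = 7 + 3 + 3 + 3 + 3 + 1 + 2 + 1 = 23

23


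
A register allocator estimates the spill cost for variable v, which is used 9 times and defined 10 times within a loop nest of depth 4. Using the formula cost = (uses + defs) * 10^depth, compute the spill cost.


uses + defs = 9 + 10 = 19
10^4 = 10000
Spill cost = 19 * 10000 = 190000

190000


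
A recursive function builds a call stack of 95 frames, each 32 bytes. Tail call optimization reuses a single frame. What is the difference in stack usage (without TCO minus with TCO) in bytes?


Without TCO: 95 * 32 = 3040 bytes
With TCO: reuse 1 frame = 32 bytes
Savings = 3040 - 32 = 3008

3008


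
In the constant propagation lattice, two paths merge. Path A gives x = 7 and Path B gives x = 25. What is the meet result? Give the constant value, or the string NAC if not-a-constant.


Meet operation: if both paths give the same constant, result is that constant; if they differ, result is NAC (not-a-constant).
Path A: 7, Path B: 25 -> differ
Result: not-a-constant -> NAC

NAC


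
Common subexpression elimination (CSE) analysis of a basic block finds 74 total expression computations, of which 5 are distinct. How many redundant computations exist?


CSE count = total expressions - unique expressions
= 74 - 5 = 69

69


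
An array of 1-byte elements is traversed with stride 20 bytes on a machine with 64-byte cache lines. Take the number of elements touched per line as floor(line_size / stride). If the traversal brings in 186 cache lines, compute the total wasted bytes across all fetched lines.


Elements per line = floor(64 / 20) = 3
Bytes used per line = 3 * 1 = 3
Wasted per line = 64 - 3 = 61
Total wasted = 61 * 186 = 11346

11346


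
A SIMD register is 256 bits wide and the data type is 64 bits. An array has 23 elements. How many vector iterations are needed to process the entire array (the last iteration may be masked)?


Width = 256 / 64 = 4 elements per vector op
Iterations = ceil(23 / 4) = 6

6


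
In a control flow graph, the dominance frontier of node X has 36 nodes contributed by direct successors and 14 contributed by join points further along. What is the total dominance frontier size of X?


DF(X) = direct successor contributions + join point contributions
= 36 + 14 = 50

50


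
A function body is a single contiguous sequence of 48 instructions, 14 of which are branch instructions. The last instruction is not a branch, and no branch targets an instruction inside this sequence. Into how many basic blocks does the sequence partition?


With no in-sequence branch targets, the leaders are the first instruction plus the instruction after each branch.
Number of basic blocks = branches + 1
= 14 + 1 = 15

15


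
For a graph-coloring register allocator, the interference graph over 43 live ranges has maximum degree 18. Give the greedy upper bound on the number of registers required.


Greedy coloring never needs more than (max_degree + 1) colors: when coloring a vertex, at most max_degree neighbors are already colored.
Upper bound = 18 + 1 = 19

19


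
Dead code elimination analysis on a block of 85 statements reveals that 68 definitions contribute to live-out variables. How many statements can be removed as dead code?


Dead code = total statements - live definitions
= 85 - 68 = 17

17


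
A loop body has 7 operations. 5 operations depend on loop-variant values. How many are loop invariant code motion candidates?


Invariant candidates = total - loop-dependent
= 7 - 5 = 2

2


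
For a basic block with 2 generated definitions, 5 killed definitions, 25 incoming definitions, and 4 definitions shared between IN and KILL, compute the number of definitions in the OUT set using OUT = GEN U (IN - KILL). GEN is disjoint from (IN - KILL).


IN - KILL: 25 - 4 = 21 surviving definitions
OUT = GEN + surviving = 2 + 21 = 23

23


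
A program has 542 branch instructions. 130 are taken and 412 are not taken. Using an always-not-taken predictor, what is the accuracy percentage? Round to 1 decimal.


Predictor: always-not-taken
Correct predictions = 412
Accuracy = 412 / 542 * 100 = 76.0%

76.0


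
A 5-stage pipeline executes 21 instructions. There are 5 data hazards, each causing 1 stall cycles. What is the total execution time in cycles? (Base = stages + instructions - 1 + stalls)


Base cycles = 5 + 21 - 1 = 25
Total stalls = 5 * 1 = 5
Total = 25 + 5 = 30

30


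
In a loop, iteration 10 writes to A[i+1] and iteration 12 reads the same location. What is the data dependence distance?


Distance = read iteration - write iteration
= 12 - 10 = 2

2


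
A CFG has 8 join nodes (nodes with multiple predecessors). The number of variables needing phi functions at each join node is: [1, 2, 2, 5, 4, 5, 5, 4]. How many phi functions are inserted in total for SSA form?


Total phi functions = sum of phi functions at each join node
= 1 + 2 + 2 + 5 + 4 + 5 + 5 + 4 = 28

28


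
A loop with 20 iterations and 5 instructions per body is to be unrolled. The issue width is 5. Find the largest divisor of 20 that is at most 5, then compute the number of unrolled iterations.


Largest divisor of 20 <= 5 is 5
New iterations = 20 / 5 = 4

4


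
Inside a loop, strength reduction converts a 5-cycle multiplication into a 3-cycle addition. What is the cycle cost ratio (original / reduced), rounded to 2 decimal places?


Ratio = mult_cost / add_cost = 5 / 3 = 1.67

1.67


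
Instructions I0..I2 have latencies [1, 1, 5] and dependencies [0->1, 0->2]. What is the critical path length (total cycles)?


Compute longest path through dependency graph: dist(Ik) = max over predecessors of dist + latency(Ik).
dist(I0) = latency 1 = 1
dist(I1) = dist(I0) + 1 = 1 + 1 = 2
dist(I2) = dist(I0) + 5 = 1 + 5 = 6
Critical path = max dist = 6

6


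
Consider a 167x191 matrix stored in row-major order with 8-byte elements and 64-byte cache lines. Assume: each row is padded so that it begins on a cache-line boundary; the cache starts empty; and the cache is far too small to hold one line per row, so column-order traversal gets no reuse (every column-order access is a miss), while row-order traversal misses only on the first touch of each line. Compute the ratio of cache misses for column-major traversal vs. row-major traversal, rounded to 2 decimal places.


Each row occupies 191 * 8 = 1528 bytes and starts on a line boundary, so it spans ceil(1528 / 64) = 24 cache lines.
Row-major traversal misses (one per line touched): 167 * ceil(191 * 8 / 64) = 4008
Column-major traversal misses (no reuse, every access misses): 167 * 191 = 31897
Ratio = 31897 / 4008 = 7.96

7.96


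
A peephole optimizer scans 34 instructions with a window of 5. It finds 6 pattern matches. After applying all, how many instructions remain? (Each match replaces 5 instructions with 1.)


Each match removes 4 instructions.
Total removed = 6 * 4 = 24
Remaining = 34 - 24 = 10

10


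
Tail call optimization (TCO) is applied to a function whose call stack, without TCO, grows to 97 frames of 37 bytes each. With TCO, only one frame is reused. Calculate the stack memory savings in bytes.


Without TCO: 97 * 37 = 3589 bytes
With TCO: reuse 1 frame = 37 bytes
Savings = 3589 - 37 = 3552

3552


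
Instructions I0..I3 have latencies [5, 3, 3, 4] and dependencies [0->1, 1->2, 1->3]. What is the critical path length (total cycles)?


Compute longest path through dependency graph: dist(Ik) = max over predecessors of dist + latency(Ik).
dist(I0) = latency 5 = 5
dist(I1) = dist(I0) + 3 = 5 + 3 = 8
dist(I2) = dist(I1) + 3 = 8 + 3 = 11
dist(I3) = dist(I1) + 4 = 8 + 4 = 12
Critical path = max dist = 12

12


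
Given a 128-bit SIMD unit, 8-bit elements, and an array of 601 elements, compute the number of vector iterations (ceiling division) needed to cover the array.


Width = 128 / 8 = 16 elements per vector op
Iterations = ceil(601 / 16) = 38

38


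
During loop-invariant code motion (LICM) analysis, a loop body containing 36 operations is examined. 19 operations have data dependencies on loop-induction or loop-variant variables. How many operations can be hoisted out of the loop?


Invariant candidates = total - loop-dependent
= 36 - 19 = 17

17


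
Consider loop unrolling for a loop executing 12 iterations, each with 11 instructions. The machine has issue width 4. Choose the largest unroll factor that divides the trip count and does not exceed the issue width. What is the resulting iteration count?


Largest divisor of 12 <= 4 is 4
New iterations = 12 / 4 = 3

3


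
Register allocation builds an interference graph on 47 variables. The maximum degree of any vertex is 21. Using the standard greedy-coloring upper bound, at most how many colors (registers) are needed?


Greedy coloring never needs more than (max_degree + 1) colors: when coloring a vertex, at most max_degree neighbors are already colored.
Upper bound = 21 + 1 = 22

22


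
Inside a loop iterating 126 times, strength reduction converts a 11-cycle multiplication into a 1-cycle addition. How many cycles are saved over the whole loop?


Per-iteration saving = 11 - 1 = 10
Total saved = 126 * 10 = 1260

1260


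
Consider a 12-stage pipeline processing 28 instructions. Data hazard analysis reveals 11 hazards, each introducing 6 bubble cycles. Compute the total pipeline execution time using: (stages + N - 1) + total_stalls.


Base cycles = 12 + 28 - 1 = 39
Total stalls = 11 * 6 = 66
Total = 39 + 66 = 105

105


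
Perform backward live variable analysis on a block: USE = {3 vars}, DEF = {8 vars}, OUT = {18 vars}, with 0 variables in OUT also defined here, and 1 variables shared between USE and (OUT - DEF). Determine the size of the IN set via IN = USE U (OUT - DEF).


OUT - DEF: 18 - 0 = 18
|IN| = |USE| + |OUT - DEF| - |USE ∩ (OUT - DEF)| = 3 + 18 - 1 = 20

20


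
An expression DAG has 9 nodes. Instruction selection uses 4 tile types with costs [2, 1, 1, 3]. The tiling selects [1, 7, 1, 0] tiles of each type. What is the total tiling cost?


Total cost = sum(count_i * cost_i)
= 1*2 + 7*1 + 1*1 + 0*3
= 10

10


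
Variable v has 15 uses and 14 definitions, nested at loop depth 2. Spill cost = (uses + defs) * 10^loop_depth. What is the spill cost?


uses + defs = 15 + 14 = 29
10^2 = 100
Spill cost = 29 * 100 = 2900

2900


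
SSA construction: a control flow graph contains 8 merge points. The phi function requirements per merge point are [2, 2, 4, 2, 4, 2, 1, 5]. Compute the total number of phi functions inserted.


Total phi functions = sum of phi functions at each join node
= 2 + 2 + 4 + 2 + 4 + 2 + 1 + 5 = 22

22


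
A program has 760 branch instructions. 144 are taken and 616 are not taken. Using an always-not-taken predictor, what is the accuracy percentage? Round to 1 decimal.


Predictor: always-not-taken
Correct predictions = 616
Accuracy = 616 / 760 * 100 = 81.1%

81.1


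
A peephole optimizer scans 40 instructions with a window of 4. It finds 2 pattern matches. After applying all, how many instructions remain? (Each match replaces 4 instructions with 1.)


Each match removes 3 instructions.
Total removed = 2 * 3 = 6
Remaining = 40 - 6 = 34

34


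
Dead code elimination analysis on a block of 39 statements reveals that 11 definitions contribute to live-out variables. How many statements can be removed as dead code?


Dead code = total statements - live definitions
= 39 - 11 = 28

28


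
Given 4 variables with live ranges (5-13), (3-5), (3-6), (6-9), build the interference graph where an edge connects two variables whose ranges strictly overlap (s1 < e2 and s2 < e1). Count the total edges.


Check all pairs for overlapping intervals.
Two intervals (s1,e1) and (s2,e2) overlap if s1 < e2 and s2 < e1.
v0 (5-13) vs v1..v3: overlaps v2, v3 -> 2
v1 (3-5) vs v2..v3: overlaps v2 -> 1
v2 (3-6) vs v3: overlaps none -> 0
Total overlapping pairs = 2 + 1 + 0 = 3

3


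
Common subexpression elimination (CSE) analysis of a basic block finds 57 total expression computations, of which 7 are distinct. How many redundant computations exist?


CSE count = total expressions - unique expressions
= 57 - 7 = 50

50


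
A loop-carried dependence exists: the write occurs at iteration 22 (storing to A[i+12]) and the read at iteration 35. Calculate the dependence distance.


Distance = read iteration - write iteration
= 35 - 22 = 13

13


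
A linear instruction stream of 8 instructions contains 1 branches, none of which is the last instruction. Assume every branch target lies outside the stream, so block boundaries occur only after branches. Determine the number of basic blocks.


With no in-sequence branch targets, the leaders are the first instruction plus the instruction after each branch.
Number of basic blocks = branches + 1
= 1 + 1 = 2

2


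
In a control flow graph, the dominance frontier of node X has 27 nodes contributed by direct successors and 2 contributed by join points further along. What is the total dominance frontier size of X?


DF(X) = direct successor contributions + join point contributions
= 27 + 2 = 29

29


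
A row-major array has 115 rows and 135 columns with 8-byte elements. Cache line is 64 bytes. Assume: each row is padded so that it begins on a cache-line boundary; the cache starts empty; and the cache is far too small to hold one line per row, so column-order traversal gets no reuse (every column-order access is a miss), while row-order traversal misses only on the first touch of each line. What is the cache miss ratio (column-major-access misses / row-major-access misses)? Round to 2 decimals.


Each row occupies 135 * 8 = 1080 bytes and starts on a line boundary, so it spans ceil(1080 / 64) = 17 cache lines.
Row-major traversal misses (one per line touched): 115 * ceil(135 * 8 / 64) = 1955
Column-major traversal misses (no reuse, every access misses): 115 * 135 = 15525
Ratio = 15525 / 1955 = 7.94

7.94


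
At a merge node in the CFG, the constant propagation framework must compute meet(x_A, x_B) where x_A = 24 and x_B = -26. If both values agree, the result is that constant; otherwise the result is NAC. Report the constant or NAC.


Meet operation: if both paths give the same constant, result is that constant; if they differ, result is NAC (not-a-constant).
Path A: 24, Path B: -26 -> differ
Result: not-a-constant -> NAC

NAC


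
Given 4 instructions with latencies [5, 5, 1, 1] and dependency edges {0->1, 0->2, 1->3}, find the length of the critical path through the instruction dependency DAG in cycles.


Compute longest path through dependency graph: dist(Ik) = max over predecessors of dist + latency(Ik).
dist(I0) = latency 5 = 5
dist(I1) = dist(I0) + 5 = 5 + 5 = 10
dist(I2) = dist(I0) + 1 = 5 + 1 = 6
dist(I3) = dist(I1) + 1 = 10 + 1 = 11
Critical path = max dist = 11

11


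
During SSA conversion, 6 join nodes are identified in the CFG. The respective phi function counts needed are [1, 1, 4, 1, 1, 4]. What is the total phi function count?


Total phi functions = sum of phi functions at each join node
= 1 + 1 + 4 + 1 + 1 + 4 = 12

12


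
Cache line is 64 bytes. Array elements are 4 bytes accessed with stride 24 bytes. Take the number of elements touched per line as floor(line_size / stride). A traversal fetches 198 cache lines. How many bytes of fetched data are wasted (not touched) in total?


Elements per line = floor(64 / 24) = 2
Bytes used per line = 2 * 4 = 8
Wasted per line = 64 - 8 = 56
Total wasted = 56 * 198 = 11088

11088


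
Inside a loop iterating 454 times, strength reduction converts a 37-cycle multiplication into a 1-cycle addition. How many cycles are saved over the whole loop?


Per-iteration saving = 37 - 1 = 36
Total saved = 454 * 36 = 16344

16344


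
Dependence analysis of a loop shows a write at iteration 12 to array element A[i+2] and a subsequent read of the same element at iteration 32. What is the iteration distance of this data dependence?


Distance = read iteration - write iteration
= 32 - 12 = 20

20


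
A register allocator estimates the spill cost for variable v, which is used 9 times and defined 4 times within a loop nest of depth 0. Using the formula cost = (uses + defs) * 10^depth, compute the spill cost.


uses + defs = 9 + 4 = 13
10^0 = 1
Spill cost = 13 * 1 = 13

13


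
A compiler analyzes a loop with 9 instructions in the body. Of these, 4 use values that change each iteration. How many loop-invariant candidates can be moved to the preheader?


Invariant candidates = total - loop-dependent
= 9 - 4 = 5

5


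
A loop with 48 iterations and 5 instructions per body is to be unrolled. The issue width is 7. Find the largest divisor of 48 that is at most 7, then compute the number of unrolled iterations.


Largest divisor of 48 <= 7 is 6
New iterations = 48 / 6 = 8

8


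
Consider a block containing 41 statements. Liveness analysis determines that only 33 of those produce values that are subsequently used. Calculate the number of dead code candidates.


Dead code = total statements - live definitions
= 41 - 33 = 8

8


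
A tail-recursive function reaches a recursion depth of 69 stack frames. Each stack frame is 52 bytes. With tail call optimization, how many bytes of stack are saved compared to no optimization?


Without TCO: 69 * 52 = 3588 bytes
With TCO: reuse 1 frame = 52 bytes
Savings = 3588 - 52 = 3536

3536


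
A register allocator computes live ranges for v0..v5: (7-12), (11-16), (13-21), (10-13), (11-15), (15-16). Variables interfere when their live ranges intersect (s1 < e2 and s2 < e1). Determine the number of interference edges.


Check all pairs for overlapping intervals.
Two intervals (s1,e1) and (s2,e2) overlap if s1 < e2 and s2 < e1.
v0 (7-12) vs v1..v5: overlaps v1, v3, v4 -> 3
v1 (11-16) vs v2..v5: overlaps v2, v3, v4, v5 -> 4
v2 (13-21) vs v3..v5: overlaps v4, v5 -> 2
v3 (10-13) vs v4..v5: overlaps v4 -> 1
v4 (11-15) vs v5: overlaps none -> 0
Total overlapping pairs = 3 + 4 + 2 + 1 + 0 = 10

10


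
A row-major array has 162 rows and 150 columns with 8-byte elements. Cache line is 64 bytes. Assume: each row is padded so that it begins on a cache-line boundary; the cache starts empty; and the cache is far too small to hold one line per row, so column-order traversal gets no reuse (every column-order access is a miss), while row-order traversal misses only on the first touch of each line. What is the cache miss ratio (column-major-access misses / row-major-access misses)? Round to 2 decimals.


Each row occupies 150 * 8 = 1200 bytes and starts on a line boundary, so it spans ceil(1200 / 64) = 19 cache lines.
Row-major traversal misses (one per line touched): 162 * ceil(150 * 8 / 64) = 3078
Column-major traversal misses (no reuse, every access misses): 162 * 150 = 24300
Ratio = 24300 / 3078 = 7.89

7.89


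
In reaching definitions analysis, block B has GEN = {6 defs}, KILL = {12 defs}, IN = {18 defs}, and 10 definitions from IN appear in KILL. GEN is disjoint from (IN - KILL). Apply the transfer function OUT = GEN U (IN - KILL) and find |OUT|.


IN - KILL: 18 - 10 = 8 surviving definitions
OUT = GEN + surviving = 6 + 8 = 14

14


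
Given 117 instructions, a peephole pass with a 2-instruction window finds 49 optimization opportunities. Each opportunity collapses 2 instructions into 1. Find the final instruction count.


Each match removes 1 instructions.
Total removed = 49 * 1 = 49
Remaining = 117 - 49 = 68

68


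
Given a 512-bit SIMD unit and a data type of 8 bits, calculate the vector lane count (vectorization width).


Width = SIMD bits / data type bits
= 512 / 8 = 64

64


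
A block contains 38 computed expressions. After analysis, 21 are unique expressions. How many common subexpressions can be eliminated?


CSE count = total expressions - unique expressions
= 38 - 21 = 17

17


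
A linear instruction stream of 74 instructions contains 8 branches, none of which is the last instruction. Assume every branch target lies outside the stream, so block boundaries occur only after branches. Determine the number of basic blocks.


With no in-sequence branch targets, the leaders are the first instruction plus the instruction after each branch.
Number of basic blocks = branches + 1
= 8 + 1 = 9

9


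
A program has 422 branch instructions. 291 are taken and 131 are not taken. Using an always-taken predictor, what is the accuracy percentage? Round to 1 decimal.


Predictor: always-taken
Correct predictions = 291
Accuracy = 291 / 422 * 100 = 69.0%

69.0


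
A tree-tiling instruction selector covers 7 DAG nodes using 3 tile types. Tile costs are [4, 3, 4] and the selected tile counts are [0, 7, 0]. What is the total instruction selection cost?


Total cost = sum(count_i * cost_i)
= 0*4 + 7*3 + 0*4
= 21

21


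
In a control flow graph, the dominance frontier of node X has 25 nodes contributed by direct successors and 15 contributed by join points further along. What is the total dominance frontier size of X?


DF(X) = direct successor contributions + join point contributions
= 25 + 15 = 40

40


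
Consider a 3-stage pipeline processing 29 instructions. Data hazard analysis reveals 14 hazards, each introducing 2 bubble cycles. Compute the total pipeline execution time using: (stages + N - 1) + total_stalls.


Base cycles = 3 + 29 - 1 = 31
Total stalls = 14 * 2 = 28
Total = 31 + 28 = 59

59


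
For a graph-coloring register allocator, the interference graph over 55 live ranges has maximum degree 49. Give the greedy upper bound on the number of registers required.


Greedy coloring never needs more than (max_degree + 1) colors: when coloring a vertex, at most max_degree neighbors are already colored.
Upper bound = 49 + 1 = 50

50


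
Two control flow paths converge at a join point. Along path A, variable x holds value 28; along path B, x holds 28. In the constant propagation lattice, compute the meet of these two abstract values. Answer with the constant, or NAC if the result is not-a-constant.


Meet operation: if both paths give the same constant, result is that constant; if they differ, result is NAC (not-a-constant).
Path A: 28, Path B: 28 -> equal
Result: constant -> 28

28


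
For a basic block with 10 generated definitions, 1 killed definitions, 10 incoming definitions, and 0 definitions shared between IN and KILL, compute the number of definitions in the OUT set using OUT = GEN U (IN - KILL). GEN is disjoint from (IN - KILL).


IN - KILL: 10 - 0 = 10 surviving definitions
OUT = GEN + surviving = 10 + 10 = 20

20
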